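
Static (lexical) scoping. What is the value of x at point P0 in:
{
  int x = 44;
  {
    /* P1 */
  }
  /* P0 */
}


x declared in the same block as P0
x = 44


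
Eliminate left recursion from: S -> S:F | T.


Left-recursive alternatives: S:F; non-recursive: T
Introduce S': S -> TS', S' -> :FS' | ε


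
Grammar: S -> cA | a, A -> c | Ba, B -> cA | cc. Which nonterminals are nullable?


A nonterminal is nullable iff some alternative derives ε (directly, or every symbol in it is nullable)
Nullable: {}


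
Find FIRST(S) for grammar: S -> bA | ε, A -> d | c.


Per alternative of S: FIRST(bA) = {b}; FIRST(ε) = {ε}
FIRST(S) = {b, ε}


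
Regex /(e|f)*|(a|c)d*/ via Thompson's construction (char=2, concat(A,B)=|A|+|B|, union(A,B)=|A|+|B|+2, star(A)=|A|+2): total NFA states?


Syntax tree has 5 char leaf(s), 3 union(s), 2 star(s)
chars contribute 5×2 = 10; each union adds +2; each star adds +2
Total: 10 + 6 + 4 = 20 states


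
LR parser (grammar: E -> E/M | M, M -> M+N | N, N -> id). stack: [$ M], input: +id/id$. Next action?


shift '+' to continue M -> M+N
Action: shift


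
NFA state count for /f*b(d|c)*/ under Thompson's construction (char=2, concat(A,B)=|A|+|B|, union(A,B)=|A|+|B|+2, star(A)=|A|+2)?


Syntax tree has 4 char leaf(s), 1 union(s), 2 star(s)
chars contribute 4×2 = 8; each union adds +2; each star adds +2
Total: 8 + 2 + 4 = 14 states


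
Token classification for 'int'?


Pattern: reserved word
Type: KEYWORD


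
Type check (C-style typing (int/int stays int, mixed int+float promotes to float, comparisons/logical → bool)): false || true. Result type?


Operand types: bool || bool
Rule: logical operators take bool operands and yield bool
Result type: bool


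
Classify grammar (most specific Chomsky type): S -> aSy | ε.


Single nonterminal LHS, but a^n y^n is not regular
Classification: Type 2 (Context-Free)


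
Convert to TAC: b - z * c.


Break into single-operator statements:
t1 = z * c
t2 = b - t1


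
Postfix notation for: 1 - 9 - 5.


Left to right (same or higher precedence on left)
Postfix: 1 9 - 5 -


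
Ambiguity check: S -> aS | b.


right-linear, alternatives start with distinct terminals 'a' vs 'b': unique leftmost derivation
Unambiguous


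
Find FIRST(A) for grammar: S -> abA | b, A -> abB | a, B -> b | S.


Per alternative of A: FIRST(abB) = {a}; FIRST(a) = {a}
FIRST(A) = {a}


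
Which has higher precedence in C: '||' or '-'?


'-' is additive (level 9); '||' is logical OR (level 1)
Higher level binds tighter
'-' has higher precedence than '||'


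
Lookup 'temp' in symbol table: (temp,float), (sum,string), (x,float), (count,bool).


Lookup 'temp' → type float


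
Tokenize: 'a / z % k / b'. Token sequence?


Scan left to right, longest-match per lexeme
Tokens: ID(a), OP(/), ID(z), OP(%), ID(k), OP(/), ID(b)


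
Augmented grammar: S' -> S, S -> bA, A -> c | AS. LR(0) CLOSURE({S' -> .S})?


Start: S' -> .S
For each item with dot before a nonterminal B, add B -> .γ for every B-production
Closure: [S' -> .S, S -> .bA]


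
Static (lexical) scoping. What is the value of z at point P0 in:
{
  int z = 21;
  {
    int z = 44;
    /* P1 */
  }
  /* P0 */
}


z declared in the same block as P0
z = 21


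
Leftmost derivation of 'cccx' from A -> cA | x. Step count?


Derivation: A => cA => ccA => cccA => cccx
Steps: 4


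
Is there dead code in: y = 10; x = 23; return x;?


y is assigned but never read
Dead: 'y = 10'


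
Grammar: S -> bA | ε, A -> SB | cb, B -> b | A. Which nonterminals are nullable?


A nonterminal is nullable iff some alternative derives ε (directly, or every symbol in it is nullable)
Nullable: {S}


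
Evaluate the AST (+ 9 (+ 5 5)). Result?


Evaluate inner: (+ 5 5) = 10
Evaluate root: (+ 9 10) = 19
Result: 19


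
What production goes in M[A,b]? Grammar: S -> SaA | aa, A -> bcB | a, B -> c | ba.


For [A, b]: 'b' ∈ FIRST(bcB)
Entry: A -> bcB


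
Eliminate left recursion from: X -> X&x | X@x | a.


Left-recursive alternatives: X&x, X@x; non-recursive: a
Introduce X': X -> aX', X' -> &xX' | @xX' | ε


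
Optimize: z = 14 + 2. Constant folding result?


14 + 2 = 16 at compile time
Optimized: z = 16


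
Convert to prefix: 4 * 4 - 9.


left-to-right (same/higher precedence on left): tree is (- (* 4 4) 9)
Prefix: - * 4 4 9


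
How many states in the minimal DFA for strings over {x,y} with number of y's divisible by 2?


Track (count of y) mod 2: states 0..1, accept at 0
Minimal DFA: 2 states


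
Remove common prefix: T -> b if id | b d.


Common prefix: 'b'
Factored: T -> b T', T' -> if id | d


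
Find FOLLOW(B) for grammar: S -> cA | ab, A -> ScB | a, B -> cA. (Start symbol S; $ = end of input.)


$ ∈ FOLLOW(S). For each A -> αBβ: add FIRST(β)\{ε} to FOLLOW(B); if β nullable, add FOLLOW(A).
FOLLOW(B) = {$, c}


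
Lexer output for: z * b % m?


Scan left to right, longest-match per lexeme
Tokens: ID(z), OP(*), ID(b), OP(%), ID(m)


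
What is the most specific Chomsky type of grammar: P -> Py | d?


Left-linear: every RHS is a terminal or one nonterminal followed by a terminal
Classification: Type 3 (Regular)


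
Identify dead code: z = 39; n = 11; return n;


z is assigned but never read
Dead: 'z = 39'


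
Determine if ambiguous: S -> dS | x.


right-linear, alternatives start with distinct terminals 'd' vs 'x': unique leftmost derivation
Unambiguous


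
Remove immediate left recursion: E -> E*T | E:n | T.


Left-recursive alternatives: E*T, E:n; non-recursive: T
Introduce E': E -> TE', E' -> *TE' | :nE' | ε


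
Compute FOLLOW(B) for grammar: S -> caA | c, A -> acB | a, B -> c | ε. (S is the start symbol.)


$ ∈ FOLLOW(S). For each A -> αBβ: add FIRST(β)\{ε} to FOLLOW(B); if β nullable, add FOLLOW(A).
FOLLOW(B) = {$}


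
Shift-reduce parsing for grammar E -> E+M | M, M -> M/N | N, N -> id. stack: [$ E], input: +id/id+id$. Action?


shift '+' to continue E -> E+M
Action: shift


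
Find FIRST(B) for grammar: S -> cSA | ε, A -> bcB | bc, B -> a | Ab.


Per alternative of B: FIRST(a) = {a}; FIRST(Ab) = {b}
FIRST(B) = {a, b}


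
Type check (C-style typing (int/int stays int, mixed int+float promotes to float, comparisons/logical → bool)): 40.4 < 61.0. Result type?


Operand types: float < float
Rule: comparison yields bool
Result type: bool


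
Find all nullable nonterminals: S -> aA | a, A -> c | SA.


A nonterminal is nullable iff some alternative derives ε (directly, or every symbol in it is nullable)
Nullable: {}


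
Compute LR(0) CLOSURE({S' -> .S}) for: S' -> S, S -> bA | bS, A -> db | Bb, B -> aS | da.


Start: S' -> .S
For each item with dot before a nonterminal B, add B -> .γ for every B-production
Closure: [S' -> .S, S -> .bA, S -> .bS]


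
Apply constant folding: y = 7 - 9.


7 - 9 = -2 at compile time
Optimized: y = -2


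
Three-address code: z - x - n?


Break into single-operator statements:
t1 = z - x
t2 = t1 - n


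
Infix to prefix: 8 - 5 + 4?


left-to-right (same/higher precedence on left): tree is (+ (- 8 5) 4)
Prefix: + - 8 5 4


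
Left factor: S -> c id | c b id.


Common prefix: 'c'
Factored: S -> c S', S' -> id | b id


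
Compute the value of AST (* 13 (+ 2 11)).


Evaluate inner: (+ 2 11) = 13
Evaluate root: (* 13 13) = 169
Result: 169


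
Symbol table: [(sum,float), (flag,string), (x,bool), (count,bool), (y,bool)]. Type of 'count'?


Lookup 'count' → type bool


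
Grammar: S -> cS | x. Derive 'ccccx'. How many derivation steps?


Derivation: S => cS => ccS => cccS => ccccS => ccccx
Steps: 5


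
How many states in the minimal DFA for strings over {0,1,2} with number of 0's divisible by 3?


Track (count of 0) mod 3: states 0..2, accept at 0
Minimal DFA: 3 states


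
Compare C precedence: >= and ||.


'>=' is relational (level 7); '||' is logical OR (level 1)
Higher level binds tighter
'>=' has higher precedence than '||'


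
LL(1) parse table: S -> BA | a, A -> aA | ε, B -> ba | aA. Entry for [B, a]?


For [B, a]: 'a' ∈ FIRST(aA)
Entry: B -> aA


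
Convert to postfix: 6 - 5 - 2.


Left to right (same or higher precedence on left)
Postfix: 6 5 - 2 -


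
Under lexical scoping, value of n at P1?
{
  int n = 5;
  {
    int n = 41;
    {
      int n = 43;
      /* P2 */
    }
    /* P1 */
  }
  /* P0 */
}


n declared in the same block as P1
n = 41


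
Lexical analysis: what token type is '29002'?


Pattern: digits only
Type: INTEGER_LITERAL


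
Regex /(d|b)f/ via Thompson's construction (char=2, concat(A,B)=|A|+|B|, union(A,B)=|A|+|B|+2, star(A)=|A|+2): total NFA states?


Syntax tree has 3 char leaf(s), 1 union(s), 0 star(s)
chars contribute 3×2 = 6; each union adds +2; each star adds +2
Total: 6 + 2 + 0 = 8 states


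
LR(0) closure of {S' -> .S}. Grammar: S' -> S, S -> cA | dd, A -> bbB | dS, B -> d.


Start: S' -> .S
For each item with dot before a nonterminal B, add B -> .γ for every B-production
Closure: [S' -> .S, S -> .cA, S -> .dd]


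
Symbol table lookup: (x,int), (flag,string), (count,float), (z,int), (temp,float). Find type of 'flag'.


Lookup 'flag' → type string


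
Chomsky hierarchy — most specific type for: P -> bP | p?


Right-linear: every RHS is a terminal or a terminal followed by one nonterminal
Classification: Type 3 (Regular)


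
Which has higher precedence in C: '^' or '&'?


'&' is bitwise AND (level 5); '^' is bitwise XOR (level 4)
Higher level binds tighter
'&' has higher precedence than '^'


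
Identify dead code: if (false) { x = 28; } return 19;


condition is constant false, so the whole block is unreachable
Dead: 'if (false) { x = 28; }'


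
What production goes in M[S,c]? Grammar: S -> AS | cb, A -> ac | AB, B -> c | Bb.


For [S, c]: 'c' ∈ FIRST(cb)
Entry: S -> cb


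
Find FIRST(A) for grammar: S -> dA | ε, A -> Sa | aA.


Per alternative of A: FIRST(Sa) = {a, d}; FIRST(aA) = {a}
FIRST(A) = {a, d}


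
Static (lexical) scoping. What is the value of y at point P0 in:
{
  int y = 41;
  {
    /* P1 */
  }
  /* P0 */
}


y declared in the same block as P0
y = 41


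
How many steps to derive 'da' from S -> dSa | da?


Derivation: S => da
Steps: 1


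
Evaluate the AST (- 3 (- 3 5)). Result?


Evaluate inner: (- 3 5) = -2
Evaluate root: (- 3 -2) = 5
Result: 5


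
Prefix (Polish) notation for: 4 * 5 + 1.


left-to-right (same/higher precedence on left): tree is (+ (* 4 5) 1)
Prefix: + * 4 5 1


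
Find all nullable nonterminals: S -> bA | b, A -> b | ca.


A nonterminal is nullable iff some alternative derives ε (directly, or every symbol in it is nullable)
Nullable: {}


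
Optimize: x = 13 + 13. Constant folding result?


13 + 13 = 26 at compile time
Optimized: x = 26


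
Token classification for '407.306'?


Pattern: digits with a decimal point
Type: FLOAT_LITERAL


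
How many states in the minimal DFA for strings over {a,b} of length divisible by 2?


Track length mod 2: states 0..1, accept at 0
Minimal DFA: 2 states


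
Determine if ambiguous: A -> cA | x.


right-linear, alternatives start with distinct terminals 'c' vs 'x': unique leftmost derivation
Unambiguous


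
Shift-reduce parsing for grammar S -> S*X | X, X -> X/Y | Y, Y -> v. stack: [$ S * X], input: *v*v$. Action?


handle 'S*X' on top; lookahead ∈ FOLLOW(S) = {*, $}
Action: reduce (S -> S*X)


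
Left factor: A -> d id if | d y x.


Common prefix: 'd'
Factored: A -> d A', A' -> id if | y x


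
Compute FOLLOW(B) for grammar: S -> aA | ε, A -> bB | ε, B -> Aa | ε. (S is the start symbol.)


$ ∈ FOLLOW(S). For each A -> αBβ: add FIRST(β)\{ε} to FOLLOW(B); if β nullable, add FOLLOW(A).
FOLLOW(B) = {$, a}


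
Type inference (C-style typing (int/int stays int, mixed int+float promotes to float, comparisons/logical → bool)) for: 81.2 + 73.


Operand types: float + int
Rule: mixed int/float promotes to float; int/int stays int
Result type: float


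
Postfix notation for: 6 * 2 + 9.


Left to right (same or higher precedence on left)
Postfix: 6 2 * 9 +


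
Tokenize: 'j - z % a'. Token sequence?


Scan left to right, longest-match per lexeme
Tokens: ID(j), OP(-), ID(z), OP(%), ID(a)


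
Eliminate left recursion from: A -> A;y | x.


Left-recursive alternatives: A;y; non-recursive: x
Introduce A': A -> xA', A' -> ;yA' | ε


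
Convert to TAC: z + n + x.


Break into single-operator statements:
t1 = z + n
t2 = t1 + x


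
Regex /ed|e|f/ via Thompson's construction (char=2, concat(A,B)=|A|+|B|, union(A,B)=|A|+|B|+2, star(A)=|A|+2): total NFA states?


Syntax tree has 4 char leaf(s), 2 union(s), 0 star(s)
chars contribute 4×2 = 8; each union adds +2; each star adds +2
Total: 8 + 4 + 0 = 12 states


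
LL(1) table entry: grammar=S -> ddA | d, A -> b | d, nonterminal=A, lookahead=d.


For [A, d]: 'd' ∈ FIRST(d)
Entry: A -> d


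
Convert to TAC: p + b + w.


Break into single-operator statements:
t1 = p + b
t2 = t1 + w


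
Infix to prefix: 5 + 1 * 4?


'*' binds tighter: tree is (+ 5 (* 1 4))
Prefix: + 5 * 1 4


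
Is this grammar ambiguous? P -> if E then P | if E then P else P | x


dangling else: 'if E then if E then x else x' parses two ways
Ambiguous


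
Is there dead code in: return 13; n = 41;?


statement follows a return and is unreachable
Dead: 'n = 41'


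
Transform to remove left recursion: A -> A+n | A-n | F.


Left-recursive alternatives: A+n, A-n; non-recursive: F
Introduce A': A -> FA', A' -> +nA' | -nA' | ε


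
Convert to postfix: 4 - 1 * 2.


* has higher precedence, evaluate 1*2 first
Postfix: 4 1 2 * -


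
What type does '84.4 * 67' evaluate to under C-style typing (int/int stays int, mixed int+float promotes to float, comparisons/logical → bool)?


Operand types: float * int
Rule: mixed int/float promotes to float; int/int stays int
Result type: float


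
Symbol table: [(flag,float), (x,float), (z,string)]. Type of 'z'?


Lookup 'z' → type string


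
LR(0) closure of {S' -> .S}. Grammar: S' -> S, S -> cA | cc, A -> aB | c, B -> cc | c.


Start: S' -> .S
For each item with dot before a nonterminal B, add B -> .γ for every B-production
Closure: [S' -> .S, S -> .cA, S -> .cc]


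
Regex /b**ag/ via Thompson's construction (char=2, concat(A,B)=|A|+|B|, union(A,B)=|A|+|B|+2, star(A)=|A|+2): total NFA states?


Syntax tree has 3 char leaf(s), 0 union(s), 2 star(s)
chars contribute 3×2 = 6; each union adds +2; each star adds +2
Total: 6 + 0 + 4 = 10 states


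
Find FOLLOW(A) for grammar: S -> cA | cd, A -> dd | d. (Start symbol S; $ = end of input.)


$ ∈ FOLLOW(S). For each A -> αBβ: add FIRST(β)\{ε} to FOLLOW(B); if β nullable, add FOLLOW(A).
FOLLOW(A) = {$}


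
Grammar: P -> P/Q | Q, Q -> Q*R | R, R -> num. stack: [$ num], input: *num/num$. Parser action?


'num' on top is the handle for R -> num
Action: reduce (R -> num)


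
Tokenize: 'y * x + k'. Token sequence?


Scan left to right, longest-match per lexeme
Tokens: ID(y), OP(*), ID(x), OP(+), ID(k)


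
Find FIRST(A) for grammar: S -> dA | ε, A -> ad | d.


Per alternative of A: FIRST(ad) = {a}; FIRST(d) = {d}
FIRST(A) = {a, d}


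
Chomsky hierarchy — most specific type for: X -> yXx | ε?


Single nonterminal LHS, but y^n x^n is not regular
Classification: Type 2 (Context-Free)


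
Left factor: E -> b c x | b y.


Common prefix: 'b'
Factored: E -> b E', E' -> c x | y


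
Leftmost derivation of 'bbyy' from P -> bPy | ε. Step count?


Derivation: P => bPy => bbPyy => bbyy
Steps: 3


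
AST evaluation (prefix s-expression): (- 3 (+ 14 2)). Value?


Evaluate inner: (+ 14 2) = 16
Evaluate root: (- 3 16) = -13
Result: -13


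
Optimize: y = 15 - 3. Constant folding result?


15 - 3 = 12 at compile time
Optimized: y = 12


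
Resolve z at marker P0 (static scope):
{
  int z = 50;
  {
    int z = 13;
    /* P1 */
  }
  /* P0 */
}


z declared in the same block as P0
z = 50


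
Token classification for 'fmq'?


Pattern: letter/underscore followed by alphanumerics, not a keyword
Type: IDENTIFIER


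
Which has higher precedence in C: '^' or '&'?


'&' is bitwise AND (level 5); '^' is bitwise XOR (level 4)
Higher level binds tighter
'&' has higher precedence than '^'


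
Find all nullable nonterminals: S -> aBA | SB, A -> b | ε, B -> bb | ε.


A nonterminal is nullable iff some alternative derives ε (directly, or every symbol in it is nullable)
Nullable: {A, B}


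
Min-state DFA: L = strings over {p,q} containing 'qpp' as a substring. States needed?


KMP-style automaton: 3 progress states + 1 absorbing accept = 4
Minimal DFA: 4 states


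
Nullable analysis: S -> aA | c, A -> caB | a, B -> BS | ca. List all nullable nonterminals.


A nonterminal is nullable iff some alternative derives ε (directly, or every symbol in it is nullable)
Nullable: {}


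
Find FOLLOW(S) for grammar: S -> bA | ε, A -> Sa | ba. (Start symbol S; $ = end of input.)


$ ∈ FOLLOW(S). For each A -> αBβ: add FIRST(β)\{ε} to FOLLOW(B); if β nullable, add FOLLOW(A).
FOLLOW(S) = {$, a}


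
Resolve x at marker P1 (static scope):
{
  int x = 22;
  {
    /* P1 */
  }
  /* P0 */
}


P1's block does not declare x; resolves to the enclosing declaration at depth 0
x = 22


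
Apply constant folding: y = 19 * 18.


19 * 18 = 342 at compile time
Optimized: y = 342


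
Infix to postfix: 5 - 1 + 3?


Left to right (same or higher precedence on left)
Postfix: 5 1 - 3 +


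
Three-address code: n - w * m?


Break into single-operator statements:
t1 = w * m
t2 = n - t1


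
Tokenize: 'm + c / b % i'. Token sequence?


Scan left to right, longest-match per lexeme
Tokens: ID(m), OP(+), ID(c), OP(/), ID(b), OP(%), ID(i)


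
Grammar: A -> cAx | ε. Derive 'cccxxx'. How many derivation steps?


Derivation: A => cAx => ccAxx => cccAxxx => cccxxx
Steps: 4


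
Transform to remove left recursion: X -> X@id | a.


Left-recursive alternatives: X@id; non-recursive: a
Introduce X': X -> aX', X' -> @idX' | ε


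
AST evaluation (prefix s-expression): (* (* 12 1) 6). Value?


Evaluate inner: (* 12 1) = 12
Evaluate root: (* 12 6) = 72
Result: 72


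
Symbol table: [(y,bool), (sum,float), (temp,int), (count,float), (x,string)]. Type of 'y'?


Lookup 'y' → type bool


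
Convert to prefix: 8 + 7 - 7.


left-to-right (same/higher precedence on left): tree is (- (+ 8 7) 7)
Prefix: - + 8 7 7


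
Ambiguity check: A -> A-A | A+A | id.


'id-id+id' has two parse trees (no precedence encoded between - and +)
Ambiguous


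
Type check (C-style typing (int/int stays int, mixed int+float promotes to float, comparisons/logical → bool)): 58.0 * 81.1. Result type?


Operand types: float * float
Rule: mixed int/float promotes to float; int/int stays int
Result type: float


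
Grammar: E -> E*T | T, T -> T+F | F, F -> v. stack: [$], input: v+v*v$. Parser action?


no handle on stack; shift 'v'
Action: shift


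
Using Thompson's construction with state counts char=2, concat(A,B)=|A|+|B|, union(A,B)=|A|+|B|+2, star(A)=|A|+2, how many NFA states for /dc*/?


Syntax tree has 2 char leaf(s), 0 union(s), 1 star(s)
chars contribute 2×2 = 4; each union adds +2; each star adds +2
Total: 4 + 0 + 2 = 6 states


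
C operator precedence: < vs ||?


'<' is relational (level 7); '||' is logical OR (level 1)
Higher level binds tighter
'<' has higher precedence than '||'


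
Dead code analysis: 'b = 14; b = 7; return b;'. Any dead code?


first assignment to b is overwritten before any read
Dead: 'b = 14'


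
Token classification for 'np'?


Pattern: letter/underscore followed by alphanumerics, not a keyword
Type: IDENTIFIER


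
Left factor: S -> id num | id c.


Common prefix: 'id'
Factored: S -> id S', S' -> num | c


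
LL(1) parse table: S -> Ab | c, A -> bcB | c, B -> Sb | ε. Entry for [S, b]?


For [S, b]: 'b' ∈ FIRST(Ab)
Entry: S -> Ab


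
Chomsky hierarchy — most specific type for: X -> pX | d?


Right-linear: every RHS is a terminal or a terminal followed by one nonterminal
Classification: Type 3 (Regular)


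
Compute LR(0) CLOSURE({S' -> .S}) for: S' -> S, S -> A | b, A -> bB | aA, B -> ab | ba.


Start: S' -> .S
For each item with dot before a nonterminal B, add B -> .γ for every B-production
Closure: [S' -> .S, S -> .A, S -> .b, A -> .bB, A -> .aA]


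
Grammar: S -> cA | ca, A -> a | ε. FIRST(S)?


Per alternative of S: FIRST(cA) = {c}; FIRST(ca) = {c}
FIRST(S) = {c}


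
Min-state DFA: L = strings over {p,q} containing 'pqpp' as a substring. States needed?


KMP-style automaton: 4 progress states + 1 absorbing accept = 5
Minimal DFA: 5 states


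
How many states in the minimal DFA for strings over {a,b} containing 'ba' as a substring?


KMP-style automaton: 2 progress states + 1 absorbing accept = 3
Minimal DFA: 3 states


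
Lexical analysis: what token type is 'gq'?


Pattern: letter/underscore followed by alphanumerics, not a keyword
Type: IDENTIFIER


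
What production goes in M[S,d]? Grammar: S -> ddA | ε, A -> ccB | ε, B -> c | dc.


For [S, d]: 'd' ∈ FIRST(ddA)
Entry: S -> ddA


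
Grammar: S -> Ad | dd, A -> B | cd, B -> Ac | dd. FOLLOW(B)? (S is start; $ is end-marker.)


$ ∈ FOLLOW(S). For each A -> αBβ: add FIRST(β)\{ε} to FOLLOW(B); if β nullable, add FOLLOW(A).
FOLLOW(B) = {c, d}


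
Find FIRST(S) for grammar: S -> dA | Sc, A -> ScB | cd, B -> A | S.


Per alternative of S: FIRST(dA) = {d}; FIRST(Sc) = {d}
FIRST(S) = {d}


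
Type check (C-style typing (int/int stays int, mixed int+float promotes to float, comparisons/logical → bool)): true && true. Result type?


Operand types: bool && bool
Rule: logical operators take bool operands and yield bool
Result type: bool


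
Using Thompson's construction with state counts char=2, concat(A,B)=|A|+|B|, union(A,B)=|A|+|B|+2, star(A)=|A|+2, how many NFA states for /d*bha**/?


Syntax tree has 4 char leaf(s), 0 union(s), 3 star(s)
chars contribute 4×2 = 8; each union adds +2; each star adds +2
Total: 8 + 0 + 6 = 14 states


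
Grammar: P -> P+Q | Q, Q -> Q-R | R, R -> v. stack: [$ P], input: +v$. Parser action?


shift '+' to continue P -> P+Q
Action: shift


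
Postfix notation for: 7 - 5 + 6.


Left to right (same or higher precedence on left)
Postfix: 7 5 - 6 +


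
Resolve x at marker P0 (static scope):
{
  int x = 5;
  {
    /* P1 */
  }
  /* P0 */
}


x declared in the same block as P0
x = 5


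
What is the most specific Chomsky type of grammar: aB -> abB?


LHS has context (more than one symbol) and |LHS| ≤ |RHS|
Classification: Type 1 (Context-Sensitive)


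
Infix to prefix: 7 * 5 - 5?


left-to-right (same/higher precedence on left): tree is (- (* 7 5) 5)
Prefix: - * 7 5 5


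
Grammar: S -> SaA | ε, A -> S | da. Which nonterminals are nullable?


A nonterminal is nullable iff some alternative derives ε (directly, or every symbol in it is nullable)
Nullable: {A, S}


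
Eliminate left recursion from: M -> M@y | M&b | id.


Left-recursive alternatives: M@y, M&b; non-recursive: id
Introduce M': M -> idM', M' -> @yM' | &bM' | ε


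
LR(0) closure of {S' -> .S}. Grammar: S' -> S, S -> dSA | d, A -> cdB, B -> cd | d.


Start: S' -> .S
For each item with dot before a nonterminal B, add B -> .γ for every B-production
Closure: [S' -> .S, S -> .dSA, S -> .d]


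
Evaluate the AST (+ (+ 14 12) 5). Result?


Evaluate inner: (+ 14 12) = 26
Evaluate root: (+ 26 5) = 31
Result: 31


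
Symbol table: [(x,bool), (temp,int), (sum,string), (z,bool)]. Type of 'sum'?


Lookup 'sum' → type string


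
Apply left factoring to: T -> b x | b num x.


Common prefix: 'b'
Factored: T -> b T', T' -> x | num x


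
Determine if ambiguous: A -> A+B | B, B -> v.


precedence layered via separate nonterminal B: deterministic
Unambiguous


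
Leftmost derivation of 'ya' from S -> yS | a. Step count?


Derivation: S => yS => ya
Steps: 2


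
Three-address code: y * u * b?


Break into single-operator statements:
t1 = y * u
t2 = t1 * b


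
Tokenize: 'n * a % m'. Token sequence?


Scan left to right, longest-match per lexeme
Tokens: ID(n), OP(*), ID(a), OP(%), ID(m)


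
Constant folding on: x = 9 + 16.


9 + 16 = 25 at compile time
Optimized: x = 25


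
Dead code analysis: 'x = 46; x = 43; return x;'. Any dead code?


first assignment to x is overwritten before any read
Dead: 'x = 46'


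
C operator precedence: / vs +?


'/' is multiplicative (level 10); '+' is additive (level 9)
Higher level binds tighter
'/' has higher precedence than '+'


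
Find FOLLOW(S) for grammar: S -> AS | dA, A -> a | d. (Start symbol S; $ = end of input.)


$ ∈ FOLLOW(S). For each A -> αBβ: add FIRST(β)\{ε} to FOLLOW(B); if β nullable, add FOLLOW(A).
FOLLOW(S) = {$}


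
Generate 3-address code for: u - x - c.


Break into single-operator statements:
t1 = u - x
t2 = t1 - c


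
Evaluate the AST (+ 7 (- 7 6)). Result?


Evaluate inner: (- 7 6) = 1
Evaluate root: (+ 7 1) = 8
Result: 8


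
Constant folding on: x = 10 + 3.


10 + 3 = 13 at compile time
Optimized: x = 13


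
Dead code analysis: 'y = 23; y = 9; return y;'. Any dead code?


first assignment to y is overwritten before any read
Dead: 'y = 23'


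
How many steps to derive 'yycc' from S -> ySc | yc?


Derivation: S => ySc => yycc
Steps: 2


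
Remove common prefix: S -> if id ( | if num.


Common prefix: 'if'
Factored: S -> if S', S' -> id ( | num


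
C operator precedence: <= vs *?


'*' is multiplicative (level 10); '<=' is relational (level 7)
Higher level binds tighter
'*' has higher precedence than '<='


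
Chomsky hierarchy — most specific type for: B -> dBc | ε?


Single nonterminal LHS, but d^n c^n is not regular
Classification: Type 2 (Context-Free)


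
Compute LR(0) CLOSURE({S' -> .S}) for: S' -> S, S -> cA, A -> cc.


Start: S' -> .S
For each item with dot before a nonterminal B, add B -> .γ for every B-production
Closure: [S' -> .S, S -> .cA]


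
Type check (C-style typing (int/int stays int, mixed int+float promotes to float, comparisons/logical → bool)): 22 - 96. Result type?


Operand types: int - int
Rule: mixed int/float promotes to float; int/int stays int
Result type: int


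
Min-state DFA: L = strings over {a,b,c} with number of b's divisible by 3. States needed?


Track (count of b) mod 3: states 0..2, accept at 0
Minimal DFA: 3 states


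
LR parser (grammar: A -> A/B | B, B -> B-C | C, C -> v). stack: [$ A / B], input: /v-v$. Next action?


handle 'A/B' on top; lookahead ∈ FOLLOW(A) = {/, $}
Action: reduce (A -> A/B)


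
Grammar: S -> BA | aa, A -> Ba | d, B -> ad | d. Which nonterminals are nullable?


A nonterminal is nullable iff some alternative derives ε (directly, or every symbol in it is nullable)
Nullable: {}


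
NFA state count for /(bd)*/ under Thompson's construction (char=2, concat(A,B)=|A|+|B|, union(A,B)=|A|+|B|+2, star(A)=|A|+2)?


Syntax tree has 2 char leaf(s), 0 union(s), 1 star(s)
chars contribute 2×2 = 4; each union adds +2; each star adds +2
Total: 4 + 0 + 2 = 6 states


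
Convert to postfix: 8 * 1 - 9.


Left to right (same or higher precedence on left)
Postfix: 8 1 * 9 -


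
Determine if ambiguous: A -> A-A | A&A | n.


'n-n&n' has two parse trees (no precedence encoded between - and &)
Ambiguous


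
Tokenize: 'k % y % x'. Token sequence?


Scan left to right, longest-match per lexeme
Tokens: ID(k), OP(%), ID(y), OP(%), ID(x)


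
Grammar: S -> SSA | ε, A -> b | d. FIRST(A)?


Per alternative of A: FIRST(b) = {b}; FIRST(d) = {d}
FIRST(A) = {b, d}


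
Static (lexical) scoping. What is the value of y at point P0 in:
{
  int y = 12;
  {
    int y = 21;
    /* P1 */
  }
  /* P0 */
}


y declared in the same block as P0
y = 12


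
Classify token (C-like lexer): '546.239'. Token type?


Pattern: digits with a decimal point
Type: FLOAT_LITERAL


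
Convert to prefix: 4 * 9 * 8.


left-to-right (same/higher precedence on left): tree is (* (* 4 9) 8)
Prefix: * * 4 9 8


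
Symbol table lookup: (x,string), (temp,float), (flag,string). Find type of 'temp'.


Lookup 'temp' → type float


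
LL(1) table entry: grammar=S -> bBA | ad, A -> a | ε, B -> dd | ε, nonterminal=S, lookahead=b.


For [S, b]: 'b' ∈ FIRST(bBA)
Entry: S -> bBA


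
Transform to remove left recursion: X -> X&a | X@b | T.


Left-recursive alternatives: X&a, X@b; non-recursive: T
Introduce X': X -> TX', X' -> &aX' | @bX' | ε


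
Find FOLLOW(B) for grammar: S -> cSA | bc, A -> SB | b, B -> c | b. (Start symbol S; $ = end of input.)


$ ∈ FOLLOW(S). For each A -> αBβ: add FIRST(β)\{ε} to FOLLOW(B); if β nullable, add FOLLOW(A).
FOLLOW(B) = {$, b, c}


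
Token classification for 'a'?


Pattern: letter/underscore followed by alphanumerics, not a keyword
Type: IDENTIFIER


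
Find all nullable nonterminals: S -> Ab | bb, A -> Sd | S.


A nonterminal is nullable iff some alternative derives ε (directly, or every symbol in it is nullable)
Nullable: {}


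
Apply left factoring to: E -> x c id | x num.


Common prefix: 'x'
Factored: E -> x E', E' -> c id | num


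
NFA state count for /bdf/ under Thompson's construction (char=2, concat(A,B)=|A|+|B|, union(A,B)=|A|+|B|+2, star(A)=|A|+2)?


Syntax tree has 3 char leaf(s), 0 union(s), 0 star(s)
chars contribute 3×2 = 6; each union adds +2; each star adds +2
Total: 6 + 0 + 0 = 6 states


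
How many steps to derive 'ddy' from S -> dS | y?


Derivation: S => dS => ddS => ddy
Steps: 3


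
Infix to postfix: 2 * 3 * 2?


Left to right (same or higher precedence on left)
Postfix: 2 3 * 2 *


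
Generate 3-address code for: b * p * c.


Break into single-operator statements:
t1 = b * p
t2 = t1 * c


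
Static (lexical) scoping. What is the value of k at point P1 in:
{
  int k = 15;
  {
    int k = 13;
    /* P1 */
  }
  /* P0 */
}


k declared in the same block as P1
k = 13


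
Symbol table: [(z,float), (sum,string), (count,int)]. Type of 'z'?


Lookup 'z' → type float


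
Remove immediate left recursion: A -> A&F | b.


Left-recursive alternatives: A&F; non-recursive: b
Introduce A': A -> bA', A' -> &FA' | ε


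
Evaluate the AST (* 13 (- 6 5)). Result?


Evaluate inner: (- 6 5) = 1
Evaluate root: (* 13 1) = 13
Result: 13


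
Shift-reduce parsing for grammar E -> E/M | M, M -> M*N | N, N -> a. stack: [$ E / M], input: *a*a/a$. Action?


'*' can extend M; shift to build M -> M*N
Action: shift


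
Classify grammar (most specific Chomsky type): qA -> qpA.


LHS has context (more than one symbol) and |LHS| ≤ |RHS|
Classification: Type 1 (Context-Sensitive)


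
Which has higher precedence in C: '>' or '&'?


'>' is relational (level 7); '&' is bitwise AND (level 5)
Higher level binds tighter
'>' has higher precedence than '&'


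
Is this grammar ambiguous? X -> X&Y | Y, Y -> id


precedence layered via separate nonterminal Y: deterministic
Unambiguous


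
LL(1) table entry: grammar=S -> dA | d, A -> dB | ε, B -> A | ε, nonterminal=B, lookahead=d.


For [B, d]: 'd' ∈ FIRST(A)
Entry: B -> A


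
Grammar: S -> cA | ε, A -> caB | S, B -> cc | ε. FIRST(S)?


Per alternative of S: FIRST(cA) = {c}; FIRST(ε) = {ε}
FIRST(S) = {c, ε}


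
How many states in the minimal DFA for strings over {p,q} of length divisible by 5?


Track length mod 5: states 0..4, accept at 0
Minimal DFA: 5 states


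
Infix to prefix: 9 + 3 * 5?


'*' binds tighter: tree is (+ 9 (* 3 5))
Prefix: + 9 * 3 5


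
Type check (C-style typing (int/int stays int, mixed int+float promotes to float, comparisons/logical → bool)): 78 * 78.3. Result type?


Operand types: int * float
Rule: mixed int/float promotes to float; int/int stays int
Result type: float


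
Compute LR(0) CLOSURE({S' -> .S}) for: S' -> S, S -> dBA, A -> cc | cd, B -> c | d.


Start: S' -> .S
For each item with dot before a nonterminal B, add B -> .γ for every B-production
Closure: [S' -> .S, S -> .dBA]


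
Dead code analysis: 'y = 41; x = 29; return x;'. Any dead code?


y is assigned but never read
Dead: 'y = 41'


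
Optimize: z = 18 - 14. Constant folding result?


18 - 14 = 4 at compile time
Optimized: z = 4


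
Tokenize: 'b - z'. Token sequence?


Scan left to right, longest-match per lexeme
Tokens: ID(b), OP(-), ID(z)


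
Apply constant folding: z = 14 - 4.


14 - 4 = 10 at compile time
Optimized: z = 10


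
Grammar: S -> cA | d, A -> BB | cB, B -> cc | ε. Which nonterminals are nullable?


A nonterminal is nullable iff some alternative derives ε (directly, or every symbol in it is nullable)
Nullable: {A, B}


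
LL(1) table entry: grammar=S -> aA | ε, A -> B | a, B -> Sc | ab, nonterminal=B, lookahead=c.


For [B, c]: 'c' ∈ FIRST(Sc)
Entry: B -> Sc


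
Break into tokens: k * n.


Scan left to right, longest-match per lexeme
Tokens: ID(k), OP(*), ID(n)


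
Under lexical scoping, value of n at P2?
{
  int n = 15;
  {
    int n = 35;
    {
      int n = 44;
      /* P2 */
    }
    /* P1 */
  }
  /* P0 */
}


n declared in the same block as P2
n = 44


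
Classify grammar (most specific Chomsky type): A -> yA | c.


Right-linear: every RHS is a terminal or a terminal followed by one nonterminal
Classification: Type 3 (Regular)


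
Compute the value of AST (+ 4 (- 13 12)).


Evaluate inner: (- 13 12) = 1
Evaluate root: (+ 4 1) = 5
Result: 5


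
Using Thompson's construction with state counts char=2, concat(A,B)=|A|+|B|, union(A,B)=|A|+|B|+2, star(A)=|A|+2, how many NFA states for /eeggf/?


Syntax tree has 5 char leaf(s), 0 union(s), 0 star(s)
chars contribute 5×2 = 10; each union adds +2; each star adds +2
Total: 10 + 0 + 0 = 10 states


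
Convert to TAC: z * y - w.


Break into single-operator statements:
t1 = z * y
t2 = t1 - w


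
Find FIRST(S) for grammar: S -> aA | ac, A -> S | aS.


Per alternative of S: FIRST(aA) = {a}; FIRST(ac) = {a}
FIRST(S) = {a}


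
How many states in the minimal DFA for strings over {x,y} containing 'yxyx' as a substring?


KMP-style automaton: 4 progress states + 1 absorbing accept = 5
Minimal DFA: 5 states


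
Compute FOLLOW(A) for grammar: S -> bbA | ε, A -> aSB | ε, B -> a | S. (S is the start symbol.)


$ ∈ FOLLOW(S). For each A -> αBβ: add FIRST(β)\{ε} to FOLLOW(B); if β nullable, add FOLLOW(A).
FOLLOW(A) = {$, a, b}


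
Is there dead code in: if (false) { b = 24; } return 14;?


condition is constant false, so the whole block is unreachable
Dead: 'if (false) { b = 24; }'


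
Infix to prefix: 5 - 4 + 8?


left-to-right (same/higher precedence on left): tree is (+ (- 5 4) 8)
Prefix: + - 5 4 8


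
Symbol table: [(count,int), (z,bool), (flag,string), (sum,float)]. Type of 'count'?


Lookup 'count' → type int


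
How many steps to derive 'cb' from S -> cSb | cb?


Derivation: S => cb
Steps: 1


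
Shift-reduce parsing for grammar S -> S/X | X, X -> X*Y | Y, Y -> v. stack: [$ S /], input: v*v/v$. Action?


no handle ('S/' is not any RHS); shift 'v'
Action: shift


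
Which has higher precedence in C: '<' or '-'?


'-' is additive (level 9); '<' is relational (level 7)
Higher level binds tighter
'-' has higher precedence than '<'


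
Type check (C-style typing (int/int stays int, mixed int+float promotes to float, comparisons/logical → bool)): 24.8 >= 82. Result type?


Operand types: float >= int
Rule: comparison yields bool
Result type: bool


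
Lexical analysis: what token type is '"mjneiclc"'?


Pattern: double-quoted sequence
Type: STRING_LITERAL


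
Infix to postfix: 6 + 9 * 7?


* has higher precedence, evaluate 9*7 first
Postfix: 6 9 7 * +


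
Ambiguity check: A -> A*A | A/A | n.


'n*n/n' has two parse trees (no precedence encoded between * and /)
Ambiguous


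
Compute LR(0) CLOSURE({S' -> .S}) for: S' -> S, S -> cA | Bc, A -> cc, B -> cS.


Start: S' -> .S
For each item with dot before a nonterminal B, add B -> .γ for every B-production
Closure: [S' -> .S, S -> .cA, S -> .Bc, B -> .cS]


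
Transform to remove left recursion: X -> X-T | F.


Left-recursive alternatives: X-T; non-recursive: F
Introduce X': X -> FX', X' -> -TX' | ε


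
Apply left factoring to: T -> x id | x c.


Common prefix: 'x'
Factored: T -> x T', T' -> id | c


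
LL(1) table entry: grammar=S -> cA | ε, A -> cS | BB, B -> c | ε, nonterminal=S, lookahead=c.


For [S, c]: 'c' ∈ FIRST(cA)
Entry: S -> cA


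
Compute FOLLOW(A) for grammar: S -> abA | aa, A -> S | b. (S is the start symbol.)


$ ∈ FOLLOW(S). For each A -> αBβ: add FIRST(β)\{ε} to FOLLOW(B); if β nullable, add FOLLOW(A).
FOLLOW(A) = {$}


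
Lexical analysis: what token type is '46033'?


Pattern: digits only
Type: INTEGER_LITERAL


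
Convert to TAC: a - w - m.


Break into single-operator statements:
t1 = a - w
t2 = t1 - m


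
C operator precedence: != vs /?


'/' is multiplicative (level 10); '!=' is equality (level 6)
Higher level binds tighter
'/' has higher precedence than '!='


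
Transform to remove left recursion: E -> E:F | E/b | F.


Left-recursive alternatives: E:F, E/b; non-recursive: F
Introduce E': E -> FE', E' -> :FE' | /bE' | ε


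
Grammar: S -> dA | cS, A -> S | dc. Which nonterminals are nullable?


A nonterminal is nullable iff some alternative derives ε (directly, or every symbol in it is nullable)
Nullable: {}


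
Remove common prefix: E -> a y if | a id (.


Common prefix: 'a'
Factored: E -> a E', E' -> y if | id (


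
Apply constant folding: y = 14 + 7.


14 + 7 = 21 at compile time
Optimized: y = 21


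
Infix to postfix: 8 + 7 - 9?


Left to right (same or higher precedence on left)
Postfix: 8 7 + 9 -


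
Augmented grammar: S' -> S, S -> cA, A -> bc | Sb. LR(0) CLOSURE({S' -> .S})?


Start: S' -> .S
For each item with dot before a nonterminal B, add B -> .γ for every B-production
Closure: [S' -> .S, S -> .cA]


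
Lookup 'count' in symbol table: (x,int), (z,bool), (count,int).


Lookup 'count' → type int


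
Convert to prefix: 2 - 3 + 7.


left-to-right (same/higher precedence on left): tree is (+ (- 2 3) 7)
Prefix: + - 2 3 7


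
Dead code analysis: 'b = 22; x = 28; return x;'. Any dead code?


b is assigned but never read
Dead: 'b = 22'


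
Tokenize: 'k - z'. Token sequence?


Scan left to right, longest-match per lexeme
Tokens: ID(k), OP(-), ID(z)


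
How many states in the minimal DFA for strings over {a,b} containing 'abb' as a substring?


KMP-style automaton: 3 progress states + 1 absorbing accept = 4
Minimal DFA: 4 states


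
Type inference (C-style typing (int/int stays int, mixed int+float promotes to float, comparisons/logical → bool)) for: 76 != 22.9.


Operand types: int != float
Rule: comparison yields bool
Result type: bool
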